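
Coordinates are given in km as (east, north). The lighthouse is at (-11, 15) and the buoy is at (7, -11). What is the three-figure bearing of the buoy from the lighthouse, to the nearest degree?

Δeast = 7 − -11 = 18.00; Δnorth = -11 − 15 = -26.00.
Bearing = atan2(Δeast, Δnorth) mod 360° = 145.30° ≈ 145°.

145°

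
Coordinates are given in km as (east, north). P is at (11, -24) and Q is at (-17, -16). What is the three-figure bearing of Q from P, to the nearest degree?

Δeast = -17 − 11 = -28.00; Δnorth = -16 − -24 = 8.00.
Bearing = atan2(Δeast, Δnorth) mod 360° = 285.95° ≈ 286°.

286°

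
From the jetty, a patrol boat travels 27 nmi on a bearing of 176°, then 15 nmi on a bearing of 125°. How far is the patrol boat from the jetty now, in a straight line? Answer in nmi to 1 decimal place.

Leg 1 (176°, 27 nmi): east 27 sin 176° = 1.88, north 27 cos 176° = -26.93
Leg 2 (125°, 15 nmi): east 15 sin 125° = 12.29, north 15 cos 125° = -8.60
Net: 14.17 east, -35.54 north. Distance = √((14.17)² + (-35.54)²) = 38.259 nmi.

38.3 nmi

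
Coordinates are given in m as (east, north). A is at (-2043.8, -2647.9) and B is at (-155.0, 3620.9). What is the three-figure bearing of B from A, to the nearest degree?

Δeast = -155.0 − -2043.8 = 1888.80; Δnorth = 3620.9 − -2647.9 = 6268.80.
Bearing = atan2(Δeast, Δnorth) mod 360° = 16.77° ≈ 017°.

017°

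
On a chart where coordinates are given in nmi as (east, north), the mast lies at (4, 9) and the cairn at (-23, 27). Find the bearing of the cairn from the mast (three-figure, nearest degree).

Δeast = -23 − 4 = -27.00; Δnorth = 27 − 9 = 18.00.
Bearing = atan2(Δeast, Δnorth) mod 360° = 303.69° ≈ 304°.

304°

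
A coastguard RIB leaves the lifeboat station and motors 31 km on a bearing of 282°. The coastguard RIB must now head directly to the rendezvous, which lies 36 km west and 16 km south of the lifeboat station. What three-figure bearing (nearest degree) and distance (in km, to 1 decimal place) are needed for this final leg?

194°, 23.2 km

Leg 1 (282°, 31 km): east 31 sin 282° = -30.32, north 31 cos 282° = 6.45
Current position: (-30.32, 6.45). Target: (-36, -16). Remaining: Δeast = -5.68, Δnorth = -22.45.
Bearing = atan2(-5.68, -22.45) mod 360° = 194.19°; distance = √((-5.68)² + (-22.45)²) = 23.152 km.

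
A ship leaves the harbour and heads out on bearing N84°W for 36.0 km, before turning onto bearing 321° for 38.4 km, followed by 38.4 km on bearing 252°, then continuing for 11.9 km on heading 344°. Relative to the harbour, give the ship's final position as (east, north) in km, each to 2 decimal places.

(-99.77, 33.18)

Leg 1 (N84°W, 36.0 km): east 36.0 sin 276° = -35.80, north 36.0 cos 276° = 3.76
Leg 2 (321°, 38.4 km): east 38.4 sin 321° = -24.17, north 38.4 cos 321° = 29.84
Leg 3 (252°, 38.4 km): east 38.4 sin 252° = -36.52, north 38.4 cos 252° = -11.87
Leg 4 (344°, 11.9 km): east 11.9 sin 344° = -3.28, north 11.9 cos 344° = 11.44
Summing: -99.77 km east, 33.18 km north → (-99.77, 33.18).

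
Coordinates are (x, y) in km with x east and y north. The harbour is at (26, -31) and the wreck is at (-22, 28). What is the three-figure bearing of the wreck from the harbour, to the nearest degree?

Δeast = -22 − 26 = -48.00; Δnorth = 28 − -31 = 59.00.
Bearing = atan2(Δeast, Δnorth) mod 360° = 320.87° ≈ 321°.

321°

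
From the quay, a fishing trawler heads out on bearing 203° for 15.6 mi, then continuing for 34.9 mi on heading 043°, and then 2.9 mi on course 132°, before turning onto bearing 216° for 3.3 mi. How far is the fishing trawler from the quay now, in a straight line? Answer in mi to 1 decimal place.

19.1 mi

Leg 1 (203°, 15.6 mi): east 15.6 sin 203° = -6.10, north 15.6 cos 203° = -14.36
Leg 2 (043°, 34.9 mi): east 34.9 sin 43° = 23.80, north 34.9 cos 43° = 25.52
Leg 3 (132°, 2.9 mi): east 2.9 sin 132° = 2.16, north 2.9 cos 132° = -1.94
Leg 4 (216°, 3.3 mi): east 3.3 sin 216° = -1.94, north 3.3 cos 216° = -2.67
Net: 17.92 east, 6.55 north. Distance = √((17.92)² + (6.55)²) = 19.083 mi.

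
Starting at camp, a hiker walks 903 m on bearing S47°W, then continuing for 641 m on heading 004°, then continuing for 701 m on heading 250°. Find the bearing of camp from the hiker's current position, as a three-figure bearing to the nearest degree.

080°

Leg 1 (S47°W, 903 m): east 903 sin 227° = -660.41, north 903 cos 227° = -615.84
Leg 2 (004°, 641 m): east 641 sin 4° = 44.71, north 641 cos 4° = 639.44
Leg 3 (250°, 701 m): east 701 sin 250° = -658.72, north 701 cos 250° = -239.76
Net displacement: -1274.42 east, -216.16 north. Direction back to start is (1274.42, 216.16): bearing = atan2(1274.42, 216.16) mod 360° = 80.37° ≈ 080°.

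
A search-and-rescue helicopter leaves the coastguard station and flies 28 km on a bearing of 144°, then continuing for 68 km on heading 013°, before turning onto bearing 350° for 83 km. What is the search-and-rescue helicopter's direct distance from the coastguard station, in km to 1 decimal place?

Leg 1 (144°, 28 km): east 28 sin 144° = 16.46, north 28 cos 144° = -22.65
Leg 2 (013°, 68 km): east 68 sin 13° = 15.30, north 68 cos 13° = 66.26
Leg 3 (350°, 83 km): east 83 sin 350° = -14.41, north 83 cos 350° = 81.74
Net: 17.34 east, 125.34 north. Distance = √((17.34)² + (125.34)²) = 126.538 km.

126.5 km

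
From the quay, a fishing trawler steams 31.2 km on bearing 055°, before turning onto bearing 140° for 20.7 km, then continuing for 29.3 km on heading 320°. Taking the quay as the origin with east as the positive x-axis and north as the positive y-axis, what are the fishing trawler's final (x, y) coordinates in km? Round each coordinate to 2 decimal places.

(20.03, 24.48)

Leg 1 (055°, 31.2 km): east 31.2 sin 55° = 25.56, north 31.2 cos 55° = 17.90
Leg 2 (140°, 20.7 km): east 20.7 sin 140° = 13.31, north 20.7 cos 140° = -15.86
Leg 3 (320°, 29.3 km): east 29.3 sin 320° = -18.83, north 29.3 cos 320° = 22.45
Summing: 20.03 km east, 24.48 km north → (20.03, 24.48).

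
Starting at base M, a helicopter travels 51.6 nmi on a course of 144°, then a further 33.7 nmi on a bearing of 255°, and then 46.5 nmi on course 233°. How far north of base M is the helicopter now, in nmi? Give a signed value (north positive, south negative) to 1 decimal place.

Leg 1 (144°, 51.6 nmi): east 51.6 sin 144° = 30.33, north 51.6 cos 144° = -41.75
Leg 2 (255°, 33.7 nmi): east 33.7 sin 255° = -32.55, north 33.7 cos 255° = -8.72
Leg 3 (233°, 46.5 nmi): east 46.5 sin 233° = -37.14, north 46.5 cos 233° = -27.98
Net north component: -78.45 nmi.

-78.5 nmi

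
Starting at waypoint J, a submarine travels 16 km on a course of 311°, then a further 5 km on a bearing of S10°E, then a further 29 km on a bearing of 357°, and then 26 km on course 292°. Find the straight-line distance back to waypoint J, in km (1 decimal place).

57.6 km

Leg 1 (311°, 16 km): east 16 sin 311° = -12.08, north 16 cos 311° = 10.50
Leg 2 (S10°E, 5 km): east 5 sin 170° = 0.87, north 5 cos 170° = -4.92
Leg 3 (357°, 29 km): east 29 sin 357° = -1.52, north 29 cos 357° = 28.96
Leg 4 (292°, 26 km): east 26 sin 292° = -24.11, north 26 cos 292° = 9.74
Net: -36.83 east, 44.27 north. Distance = √((-36.83)² + (44.27)²) = 57.590 km.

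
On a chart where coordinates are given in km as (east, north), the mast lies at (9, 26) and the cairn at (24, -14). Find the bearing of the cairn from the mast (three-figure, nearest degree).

Δeast = 24 − 9 = 15.00; Δnorth = -14 − 26 = -40.00.
Bearing = atan2(Δeast, Δnorth) mod 360° = 159.44° ≈ 159°.

159°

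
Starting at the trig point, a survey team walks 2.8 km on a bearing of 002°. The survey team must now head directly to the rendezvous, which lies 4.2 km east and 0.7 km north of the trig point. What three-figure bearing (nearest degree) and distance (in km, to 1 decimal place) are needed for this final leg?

117°, 4.6 km

Leg 1 (002°, 2.8 km): east 2.8 sin 2° = 0.10, north 2.8 cos 2° = 2.80
Current position: (0.10, 2.80). Target: (4.2, 0.7). Remaining: Δeast = 4.10, Δnorth = -2.10.
Bearing = atan2(4.10, -2.10) mod 360° = 117.09°; distance = √((4.10)² + (-2.10)²) = 4.608 km.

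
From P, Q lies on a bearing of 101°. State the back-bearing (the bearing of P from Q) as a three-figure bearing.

281°

Back-bearing = 101° + 180° = 281°.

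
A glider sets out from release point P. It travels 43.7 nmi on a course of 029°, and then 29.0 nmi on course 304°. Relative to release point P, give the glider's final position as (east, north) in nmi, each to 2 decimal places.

(-2.86, 54.44)

Leg 1 (029°, 43.7 nmi): east 43.7 sin 29° = 21.19, north 43.7 cos 29° = 38.22
Leg 2 (304°, 29.0 nmi): east 29.0 sin 304° = -24.04, north 29.0 cos 304° = 16.22
Summing: -2.86 nmi east, 54.44 nmi north → (-2.86, 54.44).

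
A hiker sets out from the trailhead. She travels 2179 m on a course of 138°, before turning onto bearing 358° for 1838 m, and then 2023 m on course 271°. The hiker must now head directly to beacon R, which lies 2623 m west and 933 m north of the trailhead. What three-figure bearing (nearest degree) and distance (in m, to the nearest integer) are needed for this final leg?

Leg 1 (138°, 2179 m): east 2179 sin 138° = 1458.04, north 2179 cos 138° = -1619.31
Leg 2 (358°, 1838 m): east 1838 sin 358° = -64.15, north 1838 cos 358° = 1836.88
Leg 3 (271°, 2023 m): east 2023 sin 271° = -2022.69, north 2023 cos 271° = 35.31
Current position: (-628.80, 252.87). Target: (-2623, 933). Remaining: Δeast = -1994.20, Δnorth = 680.13.
Bearing = atan2(-1994.20, 680.13) mod 360° = 288.83°; distance = √((-1994.20)² + (680.13)²) = 2106.988 m.

289°, 2107 m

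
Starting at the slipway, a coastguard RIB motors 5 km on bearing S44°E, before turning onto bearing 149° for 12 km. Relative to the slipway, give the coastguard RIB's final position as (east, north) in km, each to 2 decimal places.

(9.65, -13.88)

Leg 1 (S44°E, 5 km): east 5 sin 136° = 3.47, north 5 cos 136° = -3.60
Leg 2 (149°, 12 km): east 12 sin 149° = 6.18, north 12 cos 149° = -10.29
Summing: 9.65 km east, -13.88 km north → (9.65, -13.88).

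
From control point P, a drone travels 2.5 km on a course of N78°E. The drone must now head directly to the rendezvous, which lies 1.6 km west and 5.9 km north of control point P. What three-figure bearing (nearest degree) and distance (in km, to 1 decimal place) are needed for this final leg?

Leg 1 (N78°E, 2.5 km): east 2.5 sin 78° = 2.45, north 2.5 cos 78° = 0.52
Current position: (2.45, 0.52). Target: (-1.6, 5.9). Remaining: Δeast = -4.05, Δnorth = 5.38.
Bearing = atan2(-4.05, 5.38) mod 360° = 323.06°; distance = √((-4.05)² + (5.38)²) = 6.731 km.

323°, 6.7 km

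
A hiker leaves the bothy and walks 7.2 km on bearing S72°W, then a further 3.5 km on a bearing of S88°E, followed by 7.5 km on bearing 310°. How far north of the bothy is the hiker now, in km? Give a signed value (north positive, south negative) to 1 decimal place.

Leg 1 (S72°W, 7.2 km): east 7.2 sin 252° = -6.85, north 7.2 cos 252° = -2.22
Leg 2 (S88°E, 3.5 km): east 3.5 sin 92° = 3.50, north 3.5 cos 92° = -0.12
Leg 3 (310°, 7.5 km): east 7.5 sin 310° = -5.75, north 7.5 cos 310° = 4.82
Net north component: 2.47 km.

2.5 km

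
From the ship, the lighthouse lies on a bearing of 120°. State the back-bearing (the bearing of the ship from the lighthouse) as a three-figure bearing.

Back-bearing = 120° + 180° = 300°.

300°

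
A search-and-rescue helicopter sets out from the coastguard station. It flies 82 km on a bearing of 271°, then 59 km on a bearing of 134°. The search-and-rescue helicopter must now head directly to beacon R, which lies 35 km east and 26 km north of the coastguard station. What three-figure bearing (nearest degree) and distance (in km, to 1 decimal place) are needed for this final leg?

049°, 99.3 km

Leg 1 (271°, 82 km): east 82 sin 271° = -81.99, north 82 cos 271° = 1.43
Leg 2 (134°, 59 km): east 59 sin 134° = 42.44, north 59 cos 134° = -40.98
Current position: (-39.55, -39.55). Target: (35, 26). Remaining: Δeast = 74.55, Δnorth = 65.55.
Bearing = atan2(74.55, 65.55) mod 360° = 48.67°; distance = √((74.55)² + (65.55)²) = 99.270 km.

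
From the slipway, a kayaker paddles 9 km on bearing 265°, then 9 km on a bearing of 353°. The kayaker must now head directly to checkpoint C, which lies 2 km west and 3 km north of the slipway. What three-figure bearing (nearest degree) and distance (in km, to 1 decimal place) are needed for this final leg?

123°, 9.6 km

Leg 1 (265°, 9 km): east 9 sin 265° = -8.97, north 9 cos 265° = -0.78
Leg 2 (353°, 9 km): east 9 sin 353° = -1.10, north 9 cos 353° = 8.93
Current position: (-10.06, 8.15). Target: (-2, 3). Remaining: Δeast = 8.06, Δnorth = -5.15.
Bearing = atan2(8.06, -5.15) mod 360° = 122.56°; distance = √((8.06)² + (-5.15)²) = 9.566 km.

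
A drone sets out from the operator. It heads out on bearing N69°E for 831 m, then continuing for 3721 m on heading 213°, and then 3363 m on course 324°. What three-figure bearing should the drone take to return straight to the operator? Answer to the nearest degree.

088°

Leg 1 (N69°E, 831 m): east 831 sin 69° = 775.81, north 831 cos 69° = 297.80
Leg 2 (213°, 3721 m): east 3721 sin 213° = -2026.60, north 3721 cos 213° = -3120.69
Leg 3 (324°, 3363 m): east 3363 sin 324° = -1976.72, north 3363 cos 324° = 2720.72
Net displacement: -3227.52 east, -102.17 north. Direction back to start is (3227.52, 102.17): bearing = atan2(3227.52, 102.17) mod 360° = 88.19° ≈ 088°.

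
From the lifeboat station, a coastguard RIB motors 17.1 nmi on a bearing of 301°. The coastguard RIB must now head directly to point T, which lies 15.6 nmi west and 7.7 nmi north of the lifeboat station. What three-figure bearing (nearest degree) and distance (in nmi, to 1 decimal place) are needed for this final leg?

220°, 1.5 nmi

Leg 1 (301°, 17.1 nmi): east 17.1 sin 301° = -14.66, north 17.1 cos 301° = 8.81
Current position: (-14.66, 8.81). Target: (-15.6, 7.7). Remaining: Δeast = -0.94, Δnorth = -1.11.
Bearing = atan2(-0.94, -1.11) mod 360° = 220.41°; distance = √((-0.94)² + (-1.11)²) = 1.454 nmi.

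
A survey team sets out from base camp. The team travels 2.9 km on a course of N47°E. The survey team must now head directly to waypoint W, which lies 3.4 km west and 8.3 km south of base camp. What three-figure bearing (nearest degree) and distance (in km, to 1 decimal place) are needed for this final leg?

Leg 1 (N47°E, 2.9 km): east 2.9 sin 47° = 2.12, north 2.9 cos 47° = 1.98
Current position: (2.12, 1.98). Target: (-3.4, -8.3). Remaining: Δeast = -5.52, Δnorth = -10.28.
Bearing = atan2(-5.52, -10.28) mod 360° = 208.24°; distance = √((-5.52)² + (-10.28)²) = 11.667 km.

208°, 11.7 km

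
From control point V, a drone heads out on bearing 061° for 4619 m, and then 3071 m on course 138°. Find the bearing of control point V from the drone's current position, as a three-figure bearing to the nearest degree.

Leg 1 (061°, 4619 m): east 4619 sin 61° = 4039.87, north 4619 cos 61° = 2239.34
Leg 2 (138°, 3071 m): east 3071 sin 138° = 2054.90, north 3071 cos 138° = -2282.20
Net displacement: 6094.77 east, -42.86 north. Direction back to start is (-6094.77, 42.86): bearing = atan2(-6094.77, 42.86) mod 360° = 270.40° ≈ 270°.

270°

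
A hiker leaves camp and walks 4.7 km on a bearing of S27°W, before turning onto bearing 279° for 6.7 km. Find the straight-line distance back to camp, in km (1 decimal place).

Leg 1 (S27°W, 4.7 km): east 4.7 sin 207° = -2.13, north 4.7 cos 207° = -4.19
Leg 2 (279°, 6.7 km): east 6.7 sin 279° = -6.62, north 6.7 cos 279° = 1.05
Net: -8.75 east, -3.14 north. Distance = √((-8.75)² + (-3.14)²) = 9.297 km.

9.3 km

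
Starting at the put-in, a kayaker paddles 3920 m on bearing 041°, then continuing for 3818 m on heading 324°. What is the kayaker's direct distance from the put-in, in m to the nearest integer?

6056 m

Leg 1 (041°, 3920 m): east 3920 sin 41° = 2571.75, north 3920 cos 41° = 2958.46
Leg 2 (324°, 3818 m): east 3818 sin 324° = -2244.16, north 3818 cos 324° = 3088.83
Net: 327.59 east, 6047.29 north. Distance = √((327.59)² + (6047.29)²) = 6056.155 m.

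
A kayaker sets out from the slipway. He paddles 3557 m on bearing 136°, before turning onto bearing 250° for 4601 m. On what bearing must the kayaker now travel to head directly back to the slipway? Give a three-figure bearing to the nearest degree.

Leg 1 (136°, 3557 m): east 3557 sin 136° = 2470.90, north 3557 cos 136° = -2558.69
Leg 2 (250°, 4601 m): east 4601 sin 250° = -4323.53, north 4601 cos 250° = -1573.63
Net displacement: -1852.63 east, -4132.33 north. Direction back to start is (1852.63, 4132.33): bearing = atan2(1852.63, 4132.33) mod 360° = 24.15° ≈ 024°.

024°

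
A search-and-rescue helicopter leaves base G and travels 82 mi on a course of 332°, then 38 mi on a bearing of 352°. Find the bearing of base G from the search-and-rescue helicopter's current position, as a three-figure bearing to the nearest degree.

Leg 1 (332°, 82 mi): east 82 sin 332° = -38.50, north 82 cos 332° = 72.40
Leg 2 (352°, 38 mi): east 38 sin 352° = -5.29, north 38 cos 352° = 37.63
Net displacement: -43.79 east, 110.03 north. Direction back to start is (43.79, -110.03): bearing = atan2(43.79, -110.03) mod 360° = 158.30° ≈ 158°.

158°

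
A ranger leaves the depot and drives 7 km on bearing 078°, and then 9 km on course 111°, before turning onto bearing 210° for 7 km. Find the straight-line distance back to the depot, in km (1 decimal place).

14.1 km

Leg 1 (078°, 7 km): east 7 sin 78° = 6.85, north 7 cos 78° = 1.46
Leg 2 (111°, 9 km): east 9 sin 111° = 8.40, north 9 cos 111° = -3.23
Leg 3 (210°, 7 km): east 7 sin 210° = -3.50, north 7 cos 210° = -6.06
Net: 11.75 east, -7.83 north. Distance = √((11.75)² + (-7.83)²) = 14.120 km.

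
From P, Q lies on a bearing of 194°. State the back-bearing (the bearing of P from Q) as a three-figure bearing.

Back-bearing = 194° − 180° = 014°.

014°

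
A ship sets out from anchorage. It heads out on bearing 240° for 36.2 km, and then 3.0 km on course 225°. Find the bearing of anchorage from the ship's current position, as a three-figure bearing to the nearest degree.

059°

Leg 1 (240°, 36.2 km): east 36.2 sin 240° = -31.35, north 36.2 cos 240° = -18.10
Leg 2 (225°, 3.0 km): east 3.0 sin 225° = -2.12, north 3.0 cos 225° = -2.12
Net displacement: -33.47 east, -20.22 north. Direction back to start is (33.47, 20.22): bearing = atan2(33.47, 20.22) mod 360° = 58.86° ≈ 059°.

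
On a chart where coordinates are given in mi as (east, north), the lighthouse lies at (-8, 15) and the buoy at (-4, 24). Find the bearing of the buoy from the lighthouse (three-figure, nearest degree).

024°

Δeast = -4 − -8 = 4.00; Δnorth = 24 − 15 = 9.00.
Bearing = atan2(Δeast, Δnorth) mod 360° = 23.96° ≈ 024°.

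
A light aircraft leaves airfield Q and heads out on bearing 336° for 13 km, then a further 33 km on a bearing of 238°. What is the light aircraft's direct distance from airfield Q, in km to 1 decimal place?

33.7 km

Leg 1 (336°, 13 km): east 13 sin 336° = -5.29, north 13 cos 336° = 11.88
Leg 2 (238°, 33 km): east 33 sin 238° = -27.99, north 33 cos 238° = -17.49
Net: -33.27 east, -5.61 north. Distance = √((-33.27)² + (-5.61)²) = 33.743 km.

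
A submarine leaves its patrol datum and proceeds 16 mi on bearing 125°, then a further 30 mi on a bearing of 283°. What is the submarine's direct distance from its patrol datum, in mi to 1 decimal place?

Leg 1 (125°, 16 mi): east 16 sin 125° = 13.11, north 16 cos 125° = -9.18
Leg 2 (283°, 30 mi): east 30 sin 283° = -29.23, north 30 cos 283° = 6.75
Net: -16.12 east, -2.43 north. Distance = √((-16.12)² + (-2.43)²) = 16.307 mi.

16.3 mi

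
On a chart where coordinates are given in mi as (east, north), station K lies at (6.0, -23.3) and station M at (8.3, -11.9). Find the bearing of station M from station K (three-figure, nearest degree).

Δeast = 8.3 − 6.0 = 2.30; Δnorth = -11.9 − -23.3 = 11.40.
Bearing = atan2(Δeast, Δnorth) mod 360° = 11.41° ≈ 011°.

011°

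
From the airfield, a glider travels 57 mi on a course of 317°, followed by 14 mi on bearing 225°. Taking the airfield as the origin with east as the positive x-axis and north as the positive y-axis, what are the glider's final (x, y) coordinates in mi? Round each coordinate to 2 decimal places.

(-48.77, 31.79)

Leg 1 (317°, 57 mi): east 57 sin 317° = -38.87, north 57 cos 317° = 41.69
Leg 2 (225°, 14 mi): east 14 sin 225° = -9.90, north 14 cos 225° = -9.90
Summing: -48.77 mi east, 31.79 mi north → (-48.77, 31.79).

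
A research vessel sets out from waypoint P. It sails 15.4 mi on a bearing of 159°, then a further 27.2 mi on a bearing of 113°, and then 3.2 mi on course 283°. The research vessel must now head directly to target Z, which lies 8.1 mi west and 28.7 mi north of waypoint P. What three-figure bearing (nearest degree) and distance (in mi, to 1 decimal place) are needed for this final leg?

326°, 63.8 mi

Leg 1 (159°, 15.4 mi): east 15.4 sin 159° = 5.52, north 15.4 cos 159° = -14.38
Leg 2 (113°, 27.2 mi): east 27.2 sin 113° = 25.04, north 27.2 cos 113° = -10.63
Leg 3 (283°, 3.2 mi): east 3.2 sin 283° = -3.12, north 3.2 cos 283° = 0.72
Current position: (27.44, -24.29). Target: (-8.1, 28.7). Remaining: Δeast = -35.54, Δnorth = 52.99.
Bearing = atan2(-35.54, 52.99) mod 360° = 326.15°; distance = √((-35.54)² + (52.99)²) = 63.800 mi.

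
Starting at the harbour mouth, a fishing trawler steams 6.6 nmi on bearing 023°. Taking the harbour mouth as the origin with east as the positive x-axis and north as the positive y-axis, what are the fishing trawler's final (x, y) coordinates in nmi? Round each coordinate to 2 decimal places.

Leg 1 (023°, 6.6 nmi): east 6.6 sin 23° = 2.58, north 6.6 cos 23° = 6.08
Summing: 2.58 nmi east, 6.08 nmi north → (2.58, 6.08).

(2.58, 6.08)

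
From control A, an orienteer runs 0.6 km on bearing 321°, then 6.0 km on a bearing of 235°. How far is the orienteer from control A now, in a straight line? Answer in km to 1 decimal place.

Leg 1 (321°, 0.6 km): east 0.6 sin 321° = -0.38, north 0.6 cos 321° = 0.47
Leg 2 (235°, 6.0 km): east 6.0 sin 235° = -4.91, north 6.0 cos 235° = -3.44
Net: -5.29 east, -2.98 north. Distance = √((-5.29)² + (-2.98)²) = 6.071 km.

6.1 km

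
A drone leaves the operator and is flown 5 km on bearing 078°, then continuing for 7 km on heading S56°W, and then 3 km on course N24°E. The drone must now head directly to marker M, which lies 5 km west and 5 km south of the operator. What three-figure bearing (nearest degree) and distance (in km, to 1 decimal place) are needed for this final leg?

Leg 1 (078°, 5 km): east 5 sin 78° = 4.89, north 5 cos 78° = 1.04
Leg 2 (S56°W, 7 km): east 7 sin 236° = -5.80, north 7 cos 236° = -3.91
Leg 3 (N24°E, 3 km): east 3 sin 24° = 1.22, north 3 cos 24° = 2.74
Current position: (0.31, -0.13). Target: (-5, -5). Remaining: Δeast = -5.31, Δnorth = -4.87.
Bearing = atan2(-5.31, -4.87) mod 360° = 227.49°; distance = √((-5.31)² + (-4.87)²) = 7.201 km.

227°, 7.2 km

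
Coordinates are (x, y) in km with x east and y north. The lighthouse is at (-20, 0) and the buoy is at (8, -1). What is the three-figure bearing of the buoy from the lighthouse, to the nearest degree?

Δeast = 8 − -20 = 28.00; Δnorth = -1 − 0 = -1.00.
Bearing = atan2(Δeast, Δnorth) mod 360° = 92.05° ≈ 092°.

092°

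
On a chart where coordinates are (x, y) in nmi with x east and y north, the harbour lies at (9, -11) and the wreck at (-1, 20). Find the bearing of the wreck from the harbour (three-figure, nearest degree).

342°

Δeast = -1 − 9 = -10.00; Δnorth = 20 − -11 = 31.00.
Bearing = atan2(Δeast, Δnorth) mod 360° = 342.12° ≈ 342°.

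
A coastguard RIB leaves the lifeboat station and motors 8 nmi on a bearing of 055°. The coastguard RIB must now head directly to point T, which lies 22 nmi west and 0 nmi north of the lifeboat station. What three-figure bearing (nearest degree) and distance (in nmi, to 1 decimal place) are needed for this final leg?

261°, 28.9 nmi

Leg 1 (055°, 8 nmi): east 8 sin 55° = 6.55, north 8 cos 55° = 4.59
Current position: (6.55, 4.59). Target: (-22, 0). Remaining: Δeast = -28.55, Δnorth = -4.59.
Bearing = atan2(-28.55, -4.59) mod 360° = 260.87°; distance = √((-28.55)² + (-4.59)²) = 28.920 nmi.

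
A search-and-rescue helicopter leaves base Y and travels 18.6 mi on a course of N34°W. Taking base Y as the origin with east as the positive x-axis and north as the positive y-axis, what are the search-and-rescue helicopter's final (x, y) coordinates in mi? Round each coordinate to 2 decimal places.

Leg 1 (N34°W, 18.6 mi): east 18.6 sin 326° = -10.40, north 18.6 cos 326° = 15.42
Summing: -10.40 mi east, 15.42 mi north → (-10.40, 15.42).

(-10.40, 15.42)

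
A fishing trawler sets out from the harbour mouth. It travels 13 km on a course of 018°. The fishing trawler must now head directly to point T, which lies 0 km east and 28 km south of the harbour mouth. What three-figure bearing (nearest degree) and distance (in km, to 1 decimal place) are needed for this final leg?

Leg 1 (018°, 13 km): east 13 sin 18° = 4.02, north 13 cos 18° = 12.36
Current position: (4.02, 12.36). Target: (0, -28). Remaining: Δeast = -4.02, Δnorth = -40.36.
Bearing = atan2(-4.02, -40.36) mod 360° = 185.68°; distance = √((-4.02)² + (-40.36)²) = 40.563 km.

186°, 40.6 km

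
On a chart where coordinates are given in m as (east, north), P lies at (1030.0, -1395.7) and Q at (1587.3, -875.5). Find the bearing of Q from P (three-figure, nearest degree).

047°

Δeast = 1587.3 − 1030.0 = 557.30; Δnorth = -875.5 − -1395.7 = 520.20.
Bearing = atan2(Δeast, Δnorth) mod 360° = 46.97° ≈ 047°.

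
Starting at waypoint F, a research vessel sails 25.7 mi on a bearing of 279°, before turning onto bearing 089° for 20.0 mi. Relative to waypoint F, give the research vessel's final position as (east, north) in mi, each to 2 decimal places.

Leg 1 (279°, 25.7 mi): east 25.7 sin 279° = -25.38, north 25.7 cos 279° = 4.02
Leg 2 (089°, 20.0 mi): east 20.0 sin 89° = 20.00, north 20.0 cos 89° = 0.35
Summing: -5.39 mi east, 4.37 mi north → (-5.39, 4.37).

(-5.39, 4.37)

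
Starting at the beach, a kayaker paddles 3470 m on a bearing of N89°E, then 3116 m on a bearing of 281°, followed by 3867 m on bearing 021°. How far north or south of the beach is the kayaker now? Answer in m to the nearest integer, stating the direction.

4265 m north

Leg 1 (N89°E, 3470 m): east 3470 sin 89° = 3469.47, north 3470 cos 89° = 60.56
Leg 2 (281°, 3116 m): east 3116 sin 281° = -3058.75, north 3116 cos 281° = 594.56
Leg 3 (021°, 3867 m): east 3867 sin 21° = 1385.81, north 3867 cos 21° = 3610.16
Net north component: 4265.28 m.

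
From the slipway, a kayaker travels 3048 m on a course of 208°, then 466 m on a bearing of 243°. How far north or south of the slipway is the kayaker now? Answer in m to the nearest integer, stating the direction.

2903 m south

Leg 1 (208°, 3048 m): east 3048 sin 208° = -1430.95, north 3048 cos 208° = -2691.22
Leg 2 (243°, 466 m): east 466 sin 243° = -415.21, north 466 cos 243° = -211.56
Net north component: -2902.78 m.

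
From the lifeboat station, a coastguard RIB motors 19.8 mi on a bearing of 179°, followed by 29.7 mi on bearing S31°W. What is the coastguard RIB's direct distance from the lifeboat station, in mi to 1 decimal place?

47.7 mi

Leg 1 (179°, 19.8 mi): east 19.8 sin 179° = 0.35, north 19.8 cos 179° = -19.80
Leg 2 (S31°W, 29.7 mi): east 29.7 sin 211° = -15.30, north 29.7 cos 211° = -25.46
Net: -14.95 east, -45.25 north. Distance = √((-14.95)² + (-45.25)²) = 47.661 mi.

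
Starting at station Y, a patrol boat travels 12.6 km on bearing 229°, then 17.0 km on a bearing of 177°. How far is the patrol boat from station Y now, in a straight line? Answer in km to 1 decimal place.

26.7 km

Leg 1 (229°, 12.6 km): east 12.6 sin 229° = -9.51, north 12.6 cos 229° = -8.27
Leg 2 (177°, 17.0 km): east 17.0 sin 177° = 0.89, north 17.0 cos 177° = -16.98
Net: -8.62 east, -25.24 north. Distance = √((-8.62)² + (-25.24)²) = 26.674 km.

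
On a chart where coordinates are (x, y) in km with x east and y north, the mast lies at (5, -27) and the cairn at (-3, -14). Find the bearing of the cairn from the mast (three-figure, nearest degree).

328°

Δeast = -3 − 5 = -8.00; Δnorth = -14 − -27 = 13.00.
Bearing = atan2(Δeast, Δnorth) mod 360° = 328.39° ≈ 328°.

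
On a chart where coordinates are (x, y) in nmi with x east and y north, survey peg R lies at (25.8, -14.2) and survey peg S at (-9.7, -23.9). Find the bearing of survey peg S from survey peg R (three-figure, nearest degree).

Δeast = -9.7 − 25.8 = -35.50; Δnorth = -23.9 − -14.2 = -9.70.
Bearing = atan2(Δeast, Δnorth) mod 360° = 254.72° ≈ 255°.

255°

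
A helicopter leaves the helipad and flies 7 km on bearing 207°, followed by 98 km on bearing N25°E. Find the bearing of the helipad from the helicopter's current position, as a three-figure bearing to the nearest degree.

205°

Leg 1 (207°, 7 km): east 7 sin 207° = -3.18, north 7 cos 207° = -6.24
Leg 2 (N25°E, 98 km): east 98 sin 25° = 41.42, north 98 cos 25° = 88.82
Net displacement: 38.24 east, 82.58 north. Direction back to start is (-38.24, -82.58): bearing = atan2(-38.24, -82.58) mod 360° = 204.85° ≈ 205°.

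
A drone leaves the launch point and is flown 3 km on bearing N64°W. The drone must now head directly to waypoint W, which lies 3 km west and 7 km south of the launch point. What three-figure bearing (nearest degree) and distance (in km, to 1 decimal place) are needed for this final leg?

182°, 8.3 km

Leg 1 (N64°W, 3 km): east 3 sin 296° = -2.70, north 3 cos 296° = 1.32
Current position: (-2.70, 1.32). Target: (-3, -7). Remaining: Δeast = -0.30, Δnorth = -8.32.
Bearing = atan2(-0.30, -8.32) mod 360° = 182.09°; distance = √((-0.30)² + (-8.32)²) = 8.321 km.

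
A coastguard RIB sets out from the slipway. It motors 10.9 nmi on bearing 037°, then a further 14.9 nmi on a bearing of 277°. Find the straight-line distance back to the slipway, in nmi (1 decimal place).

Leg 1 (037°, 10.9 nmi): east 10.9 sin 37° = 6.56, north 10.9 cos 37° = 8.71
Leg 2 (277°, 14.9 nmi): east 14.9 sin 277° = -14.79, north 14.9 cos 277° = 1.82
Net: -8.23 east, 10.52 north. Distance = √((-8.23)² + (10.52)²) = 13.357 nmi.

13.4 nmi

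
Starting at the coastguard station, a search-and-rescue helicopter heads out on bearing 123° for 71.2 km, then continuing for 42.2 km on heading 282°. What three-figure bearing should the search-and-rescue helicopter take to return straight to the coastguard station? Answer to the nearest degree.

328°

Leg 1 (123°, 71.2 km): east 71.2 sin 123° = 59.71, north 71.2 cos 123° = -38.78
Leg 2 (282°, 42.2 km): east 42.2 sin 282° = -41.28, north 42.2 cos 282° = 8.77
Net displacement: 18.44 east, -30.00 north. Direction back to start is (-18.44, 30.00): bearing = atan2(-18.44, 30.00) mod 360° = 328.43° ≈ 328°.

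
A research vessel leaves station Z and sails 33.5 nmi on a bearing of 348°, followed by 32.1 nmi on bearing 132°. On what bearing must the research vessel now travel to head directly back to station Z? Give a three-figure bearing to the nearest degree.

236°

Leg 1 (348°, 33.5 nmi): east 33.5 sin 348° = -6.97, north 33.5 cos 348° = 32.77
Leg 2 (132°, 32.1 nmi): east 32.1 sin 132° = 23.85, north 32.1 cos 132° = -21.48
Net displacement: 16.89 east, 11.29 north. Direction back to start is (-16.89, -11.29): bearing = atan2(-16.89, -11.29) mod 360° = 236.24° ≈ 236°.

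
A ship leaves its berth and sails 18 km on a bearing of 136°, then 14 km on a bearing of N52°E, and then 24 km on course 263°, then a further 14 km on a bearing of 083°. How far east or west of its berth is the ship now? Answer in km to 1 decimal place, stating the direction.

Leg 1 (136°, 18 km): east 18 sin 136° = 12.50, north 18 cos 136° = -12.95
Leg 2 (N52°E, 14 km): east 14 sin 52° = 11.03, north 14 cos 52° = 8.62
Leg 3 (263°, 24 km): east 24 sin 263° = -23.82, north 24 cos 263° = -2.92
Leg 4 (083°, 14 km): east 14 sin 83° = 13.90, north 14 cos 83° = 1.71
Net east component: 13.61 km.

13.6 km east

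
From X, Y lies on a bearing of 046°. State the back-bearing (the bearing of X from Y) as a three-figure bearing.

Back-bearing = 046° + 180° = 226°.

226°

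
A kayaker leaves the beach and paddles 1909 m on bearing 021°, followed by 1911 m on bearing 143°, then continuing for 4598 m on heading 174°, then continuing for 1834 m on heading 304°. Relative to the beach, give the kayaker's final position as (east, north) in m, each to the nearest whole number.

Leg 1 (021°, 1909 m): east 1909 sin 21° = 684.12, north 1909 cos 21° = 1782.21
Leg 2 (143°, 1911 m): east 1911 sin 143° = 1150.07, north 1911 cos 143° = -1526.19
Leg 3 (174°, 4598 m): east 4598 sin 174° = 480.62, north 4598 cos 174° = -4572.81
Leg 4 (304°, 1834 m): east 1834 sin 304° = -1520.45, north 1834 cos 304° = 1025.56
Summing: 794.36 m east, -3291.24 m north → (794, -3291).

(794, -3291)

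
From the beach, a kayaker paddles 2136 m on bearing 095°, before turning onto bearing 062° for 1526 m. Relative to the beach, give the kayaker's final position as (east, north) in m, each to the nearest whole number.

(3475, 530)

Leg 1 (095°, 2136 m): east 2136 sin 95° = 2127.87, north 2136 cos 95° = -186.16
Leg 2 (062°, 1526 m): east 1526 sin 62° = 1347.38, north 1526 cos 62° = 716.41
Summing: 3475.25 m east, 530.25 m north → (3475, 530).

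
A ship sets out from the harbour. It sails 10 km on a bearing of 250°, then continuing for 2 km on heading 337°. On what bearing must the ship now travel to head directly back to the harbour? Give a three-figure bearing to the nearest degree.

081°

Leg 1 (250°, 10 km): east 10 sin 250° = -9.40, north 10 cos 250° = -3.42
Leg 2 (337°, 2 km): east 2 sin 337° = -0.78, north 2 cos 337° = 1.84
Net displacement: -10.18 east, -1.58 north. Direction back to start is (10.18, 1.58): bearing = atan2(10.18, 1.58) mod 360° = 81.18° ≈ 081°.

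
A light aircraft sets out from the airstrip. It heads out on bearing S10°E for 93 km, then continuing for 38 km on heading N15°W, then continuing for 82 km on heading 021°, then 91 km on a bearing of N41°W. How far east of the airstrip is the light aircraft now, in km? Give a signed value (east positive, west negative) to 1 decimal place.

Leg 1 (S10°E, 93 km): east 93 sin 170° = 16.15, north 93 cos 170° = -91.59
Leg 2 (N15°W, 38 km): east 38 sin 345° = -9.84, north 38 cos 345° = 36.71
Leg 3 (021°, 82 km): east 82 sin 21° = 29.39, north 82 cos 21° = 76.55
Leg 4 (N41°W, 91 km): east 91 sin 319° = -59.70, north 91 cos 319° = 68.68
Net east component: -24.00 km.

-24.0 km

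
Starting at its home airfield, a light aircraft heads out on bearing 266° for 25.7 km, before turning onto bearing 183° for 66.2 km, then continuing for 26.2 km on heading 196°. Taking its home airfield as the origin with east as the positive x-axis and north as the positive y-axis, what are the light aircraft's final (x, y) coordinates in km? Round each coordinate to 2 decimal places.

Leg 1 (266°, 25.7 km): east 25.7 sin 266° = -25.64, north 25.7 cos 266° = -1.79
Leg 2 (183°, 66.2 km): east 66.2 sin 183° = -3.46, north 66.2 cos 183° = -66.11
Leg 3 (196°, 26.2 km): east 26.2 sin 196° = -7.22, north 26.2 cos 196° = -25.19
Summing: -36.32 km east, -93.09 km north → (-36.32, -93.09).

(-36.32, -93.09)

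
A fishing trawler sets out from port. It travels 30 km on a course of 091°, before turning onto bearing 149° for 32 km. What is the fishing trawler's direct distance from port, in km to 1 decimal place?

54.2 km

Leg 1 (091°, 30 km): east 30 sin 91° = 30.00, north 30 cos 91° = -0.52
Leg 2 (149°, 32 km): east 32 sin 149° = 16.48, north 32 cos 149° = -27.43
Net: 46.48 east, -27.95 north. Distance = √((46.48)² + (-27.95)²) = 54.235 km.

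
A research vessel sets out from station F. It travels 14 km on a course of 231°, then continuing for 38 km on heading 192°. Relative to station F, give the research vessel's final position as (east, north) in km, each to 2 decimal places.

Leg 1 (231°, 14 km): east 14 sin 231° = -10.88, north 14 cos 231° = -8.81
Leg 2 (192°, 38 km): east 38 sin 192° = -7.90, north 38 cos 192° = -37.17
Summing: -18.78 km east, -45.98 km north → (-18.78, -45.98).

(-18.78, -45.98)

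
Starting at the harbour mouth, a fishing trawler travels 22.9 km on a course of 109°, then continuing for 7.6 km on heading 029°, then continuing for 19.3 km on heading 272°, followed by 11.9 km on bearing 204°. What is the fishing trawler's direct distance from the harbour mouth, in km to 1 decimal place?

11.1 km

Leg 1 (109°, 22.9 km): east 22.9 sin 109° = 21.65, north 22.9 cos 109° = -7.46
Leg 2 (029°, 7.6 km): east 7.6 sin 29° = 3.68, north 7.6 cos 29° = 6.65
Leg 3 (272°, 19.3 km): east 19.3 sin 272° = -19.29, north 19.3 cos 272° = 0.67
Leg 4 (204°, 11.9 km): east 11.9 sin 204° = -4.84, north 11.9 cos 204° = -10.87
Net: 1.21 east, -11.01 north. Distance = √((1.21)² + (-11.01)²) = 11.072 km.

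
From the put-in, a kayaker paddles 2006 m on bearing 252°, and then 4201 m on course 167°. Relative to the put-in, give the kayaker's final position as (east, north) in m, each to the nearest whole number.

(-963, -4713)

Leg 1 (252°, 2006 m): east 2006 sin 252° = -1907.82, north 2006 cos 252° = -619.89
Leg 2 (167°, 4201 m): east 4201 sin 167° = 945.02, north 4201 cos 167° = -4093.33
Summing: -962.80 m east, -4713.22 m north → (-963, -4713).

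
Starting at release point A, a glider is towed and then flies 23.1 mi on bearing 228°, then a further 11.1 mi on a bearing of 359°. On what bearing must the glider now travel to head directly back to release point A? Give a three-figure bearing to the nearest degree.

076°

Leg 1 (228°, 23.1 mi): east 23.1 sin 228° = -17.17, north 23.1 cos 228° = -15.46
Leg 2 (359°, 11.1 mi): east 11.1 sin 359° = -0.19, north 11.1 cos 359° = 11.10
Net displacement: -17.36 east, -4.36 north. Direction back to start is (17.36, 4.36): bearing = atan2(17.36, 4.36) mod 360° = 75.91° ≈ 076°.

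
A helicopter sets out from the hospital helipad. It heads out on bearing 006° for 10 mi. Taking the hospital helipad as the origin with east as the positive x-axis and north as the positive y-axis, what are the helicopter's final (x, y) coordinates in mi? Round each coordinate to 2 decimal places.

(1.05, 9.95)

Leg 1 (006°, 10 mi): east 10 sin 6° = 1.05, north 10 cos 6° = 9.95
Summing: 1.05 mi east, 9.95 mi north → (1.05, 9.95).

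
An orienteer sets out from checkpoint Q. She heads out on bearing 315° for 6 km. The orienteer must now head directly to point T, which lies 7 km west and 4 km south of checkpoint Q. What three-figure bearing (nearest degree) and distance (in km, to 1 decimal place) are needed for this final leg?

198°, 8.7 km

Leg 1 (315°, 6 km): east 6 sin 315° = -4.24, north 6 cos 315° = 4.24
Current position: (-4.24, 4.24). Target: (-7, -4). Remaining: Δeast = -2.76, Δnorth = -8.24.
Bearing = atan2(-2.76, -8.24) mod 360° = 198.50°; distance = √((-2.76)² + (-8.24)²) = 8.692 km.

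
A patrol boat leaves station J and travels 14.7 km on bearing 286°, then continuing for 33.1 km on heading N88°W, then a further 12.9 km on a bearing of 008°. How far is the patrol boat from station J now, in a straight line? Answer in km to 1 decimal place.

48.8 km

Leg 1 (286°, 14.7 km): east 14.7 sin 286° = -14.13, north 14.7 cos 286° = 4.05
Leg 2 (N88°W, 33.1 km): east 33.1 sin 272° = -33.08, north 33.1 cos 272° = 1.16
Leg 3 (008°, 12.9 km): east 12.9 sin 8° = 1.80, north 12.9 cos 8° = 12.77
Net: -45.42 east, 17.98 north. Distance = √((-45.42)² + (17.98)²) = 48.845 km.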